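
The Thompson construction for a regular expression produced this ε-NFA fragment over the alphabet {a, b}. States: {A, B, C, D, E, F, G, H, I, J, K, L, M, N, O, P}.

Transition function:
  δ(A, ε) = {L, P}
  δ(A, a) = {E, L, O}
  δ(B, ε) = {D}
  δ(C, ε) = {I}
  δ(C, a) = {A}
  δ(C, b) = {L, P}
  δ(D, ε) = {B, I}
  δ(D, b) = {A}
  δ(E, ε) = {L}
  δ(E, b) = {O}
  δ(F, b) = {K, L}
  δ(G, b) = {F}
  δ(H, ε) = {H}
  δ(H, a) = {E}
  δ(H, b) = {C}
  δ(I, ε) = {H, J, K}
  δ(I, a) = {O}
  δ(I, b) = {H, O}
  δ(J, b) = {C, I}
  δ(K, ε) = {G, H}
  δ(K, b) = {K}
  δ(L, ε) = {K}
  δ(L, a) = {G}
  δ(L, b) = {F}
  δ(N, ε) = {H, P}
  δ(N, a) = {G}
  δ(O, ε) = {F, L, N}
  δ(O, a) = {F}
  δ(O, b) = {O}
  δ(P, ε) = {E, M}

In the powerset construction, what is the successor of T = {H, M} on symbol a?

{E, G, H, K, L}

H on a → {E}.
No a-transition from M.
Union after reading a: {E}.
Now take the ε-closure:
From E via ε: add L.
From L via ε: add K.
From K via ε: add G, H.
No new states can be added; the closed set is {E, G, H, K, L}.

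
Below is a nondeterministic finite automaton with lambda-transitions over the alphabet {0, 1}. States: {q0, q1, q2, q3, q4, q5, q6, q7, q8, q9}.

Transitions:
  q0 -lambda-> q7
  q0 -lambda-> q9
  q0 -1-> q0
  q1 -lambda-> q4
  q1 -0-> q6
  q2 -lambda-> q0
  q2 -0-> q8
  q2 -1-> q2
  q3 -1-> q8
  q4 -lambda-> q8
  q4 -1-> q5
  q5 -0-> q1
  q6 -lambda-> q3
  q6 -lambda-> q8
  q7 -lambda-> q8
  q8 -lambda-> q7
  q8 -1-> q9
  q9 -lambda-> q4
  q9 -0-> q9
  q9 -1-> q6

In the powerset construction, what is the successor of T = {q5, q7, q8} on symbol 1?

{q4, q7, q8, q9}

q8 on 1 → {q9}.
No 1-transition from q5, q7.
Union after reading 1: {q9}.
Now take the lambda-closure:
From q9 via lambda: add q4.
From q4 via lambda: add q8.
From q8 via lambda: add q7.
No new states can be added; the closed set is {q4, q7, q8, q9}.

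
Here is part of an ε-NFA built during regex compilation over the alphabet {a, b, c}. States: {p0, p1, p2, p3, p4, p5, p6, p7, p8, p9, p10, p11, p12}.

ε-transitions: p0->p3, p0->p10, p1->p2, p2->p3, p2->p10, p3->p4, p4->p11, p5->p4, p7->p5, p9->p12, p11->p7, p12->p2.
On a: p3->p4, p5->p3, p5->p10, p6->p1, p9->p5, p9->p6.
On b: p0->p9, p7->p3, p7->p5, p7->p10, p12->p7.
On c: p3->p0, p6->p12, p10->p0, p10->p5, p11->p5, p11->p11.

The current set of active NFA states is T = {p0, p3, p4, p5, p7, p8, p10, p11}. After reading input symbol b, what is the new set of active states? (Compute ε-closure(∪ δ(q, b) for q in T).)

{p2, p3, p4, p5, p7, p9, p10, p11, p12}

p0 on b → {p9}.
p7 on b → {p3, p5, p10}.
No b-transition from p3, p4, p5, p8, p10, p11.
Union after reading b: {p3, p5, p9, p10}.
Now take the ε-closure:
From p3 via ε: add p4.
From p9 via ε: add p12.
From p4 via ε: add p11.
From p12 via ε: add p2.
From p11 via ε: add p7.
No new states can be added; the closed set is {p2, p3, p4, p5, p7, p9, p10, p11, p12}.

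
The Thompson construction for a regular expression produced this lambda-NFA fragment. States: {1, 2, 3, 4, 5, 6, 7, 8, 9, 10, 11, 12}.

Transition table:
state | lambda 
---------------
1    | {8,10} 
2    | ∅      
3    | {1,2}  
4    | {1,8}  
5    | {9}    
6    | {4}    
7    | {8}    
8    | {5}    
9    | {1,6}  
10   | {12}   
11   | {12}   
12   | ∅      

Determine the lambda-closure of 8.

{1, 4, 5, 6, 8, 9, 10, 12}

Start with {8}.
From 8 via lambda: add 5.
From 5 via lambda: add 9.
From 9 via lambda: add 1, 6.
From 1 via lambda: add 10.
From 6 via lambda: add 4.
From 10 via lambda: add 12.
No new states can be added; the closed set is {1, 4, 5, 6, 8, 9, 10, 12}.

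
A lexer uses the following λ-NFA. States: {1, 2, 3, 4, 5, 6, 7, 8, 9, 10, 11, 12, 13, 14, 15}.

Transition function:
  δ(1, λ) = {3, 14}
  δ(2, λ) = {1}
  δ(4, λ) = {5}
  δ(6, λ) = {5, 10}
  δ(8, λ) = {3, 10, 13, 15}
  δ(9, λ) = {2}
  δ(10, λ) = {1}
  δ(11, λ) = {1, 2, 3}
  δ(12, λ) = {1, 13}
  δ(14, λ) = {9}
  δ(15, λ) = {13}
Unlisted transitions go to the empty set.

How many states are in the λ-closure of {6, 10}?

Start with {6, 10}.
From 6 via λ: add 5.
From 10 via λ: add 1.
From 1 via λ: add 3, 14.
From 14 via λ: add 9.
From 9 via λ: add 2.
λ-closure = {1, 2, 3, 5, 6, 9, 10, 14}, which has 8 states.

8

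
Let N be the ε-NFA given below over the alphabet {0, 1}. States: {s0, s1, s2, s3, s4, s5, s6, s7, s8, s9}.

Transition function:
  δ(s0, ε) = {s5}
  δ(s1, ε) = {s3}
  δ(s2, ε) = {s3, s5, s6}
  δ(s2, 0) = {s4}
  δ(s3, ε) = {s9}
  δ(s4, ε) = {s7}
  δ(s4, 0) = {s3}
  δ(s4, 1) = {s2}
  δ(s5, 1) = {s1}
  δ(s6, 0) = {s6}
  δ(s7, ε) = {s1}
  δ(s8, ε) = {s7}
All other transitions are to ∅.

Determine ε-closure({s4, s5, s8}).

Start with {s4, s5, s8}.
From s4 via ε: add s7.
From s7 via ε: add s1.
From s1 via ε: add s3.
From s3 via ε: add s9.
No new states can be added; the closed set is {s1, s3, s4, s5, s7, s8, s9}.

{s1, s3, s4, s5, s7, s8, s9}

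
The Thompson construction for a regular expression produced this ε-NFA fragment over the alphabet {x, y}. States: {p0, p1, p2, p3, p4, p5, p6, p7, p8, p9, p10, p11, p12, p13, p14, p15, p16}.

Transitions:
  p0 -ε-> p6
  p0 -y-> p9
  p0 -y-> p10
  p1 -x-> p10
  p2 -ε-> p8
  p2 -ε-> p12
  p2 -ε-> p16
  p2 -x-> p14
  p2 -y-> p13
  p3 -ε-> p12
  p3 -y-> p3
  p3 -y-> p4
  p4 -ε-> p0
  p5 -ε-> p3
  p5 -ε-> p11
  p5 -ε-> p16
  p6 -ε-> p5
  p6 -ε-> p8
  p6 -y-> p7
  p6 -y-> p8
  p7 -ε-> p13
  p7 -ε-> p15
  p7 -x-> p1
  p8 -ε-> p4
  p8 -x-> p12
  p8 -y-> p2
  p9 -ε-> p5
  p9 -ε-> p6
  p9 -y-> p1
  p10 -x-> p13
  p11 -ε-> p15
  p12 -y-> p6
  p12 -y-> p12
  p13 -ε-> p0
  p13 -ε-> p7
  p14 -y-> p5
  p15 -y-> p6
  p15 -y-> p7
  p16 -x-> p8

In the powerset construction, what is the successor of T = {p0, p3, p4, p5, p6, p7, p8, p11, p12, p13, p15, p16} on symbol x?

p7 on x → {p1}.
p8 on x → {p12}.
p16 on x → {p8}.
No x-transition from p0, p3, p4, p5, p6, p11, p12, p13, p15.
Union after reading x: {p1, p8, p12}.
Now take the ε-closure:
From p8 via ε: add p4.
From p4 via ε: add p0.
From p0 via ε: add p6.
From p6 via ε: add p5.
From p5 via ε: add p3, p11, p16.
From p11 via ε: add p15.
No new states can be added; the closed set is {p0, p1, p3, p4, p5, p6, p8, p11, p12, p15, p16}.

{p0, p1, p3, p4, p5, p6, p8, p11, p12, p15, p16}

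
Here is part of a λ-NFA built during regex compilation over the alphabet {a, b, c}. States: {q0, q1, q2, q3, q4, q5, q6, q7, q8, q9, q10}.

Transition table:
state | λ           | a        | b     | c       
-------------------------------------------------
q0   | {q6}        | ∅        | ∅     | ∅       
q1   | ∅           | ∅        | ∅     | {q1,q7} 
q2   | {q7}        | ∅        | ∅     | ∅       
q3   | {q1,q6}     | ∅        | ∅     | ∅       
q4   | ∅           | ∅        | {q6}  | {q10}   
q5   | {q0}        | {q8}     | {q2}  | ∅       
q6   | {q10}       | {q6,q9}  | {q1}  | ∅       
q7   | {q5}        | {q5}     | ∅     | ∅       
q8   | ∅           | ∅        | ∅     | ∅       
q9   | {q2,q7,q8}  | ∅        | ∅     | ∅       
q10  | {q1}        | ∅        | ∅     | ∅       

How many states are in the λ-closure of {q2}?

Start with {q2}.
From q2 via λ: add q7.
From q7 via λ: add q5.
From q5 via λ: add q0.
From q0 via λ: add q6.
From q6 via λ: add q10.
From q10 via λ: add q1.
λ-closure = {q0, q1, q2, q5, q6, q7, q10}, which has 7 states.

7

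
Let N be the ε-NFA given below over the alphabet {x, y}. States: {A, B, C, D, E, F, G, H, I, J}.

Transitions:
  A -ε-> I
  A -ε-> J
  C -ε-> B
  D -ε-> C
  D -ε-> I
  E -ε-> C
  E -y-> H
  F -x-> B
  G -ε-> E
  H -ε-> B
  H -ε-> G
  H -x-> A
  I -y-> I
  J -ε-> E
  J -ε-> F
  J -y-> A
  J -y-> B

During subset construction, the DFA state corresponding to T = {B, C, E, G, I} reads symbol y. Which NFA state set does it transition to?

{B, C, E, G, H, I}

E on y → {H}.
I on y → {I}.
No y-transition from B, C, G.
Union after reading y: {H, I}.
Now take the ε-closure:
From H via ε: add B, G.
From G via ε: add E.
From E via ε: add C.
No new states can be added; the closed set is {B, C, E, G, H, I}.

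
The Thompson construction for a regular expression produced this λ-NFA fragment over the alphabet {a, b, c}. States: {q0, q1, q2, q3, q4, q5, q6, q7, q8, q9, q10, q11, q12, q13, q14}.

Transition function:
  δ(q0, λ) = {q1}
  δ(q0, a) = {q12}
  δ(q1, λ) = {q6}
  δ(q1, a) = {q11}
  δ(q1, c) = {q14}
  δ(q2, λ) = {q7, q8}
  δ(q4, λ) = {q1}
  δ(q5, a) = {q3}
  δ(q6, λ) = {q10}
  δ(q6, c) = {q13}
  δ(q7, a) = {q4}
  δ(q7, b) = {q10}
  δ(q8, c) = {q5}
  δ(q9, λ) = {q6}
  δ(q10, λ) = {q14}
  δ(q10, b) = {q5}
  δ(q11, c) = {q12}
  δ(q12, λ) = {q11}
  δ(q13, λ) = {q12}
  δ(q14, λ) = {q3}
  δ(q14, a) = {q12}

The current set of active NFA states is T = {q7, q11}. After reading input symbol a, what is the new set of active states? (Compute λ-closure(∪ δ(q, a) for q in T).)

{q1, q3, q4, q6, q10, q14}

q7 on a → {q4}.
No a-transition from q11.
Union after reading a: {q4}.
Now take the λ-closure:
From q4 via λ: add q1.
From q1 via λ: add q6.
From q6 via λ: add q10.
From q10 via λ: add q14.
From q14 via λ: add q3.
No new states can be added; the closed set is {q1, q3, q4, q6, q10, q14}.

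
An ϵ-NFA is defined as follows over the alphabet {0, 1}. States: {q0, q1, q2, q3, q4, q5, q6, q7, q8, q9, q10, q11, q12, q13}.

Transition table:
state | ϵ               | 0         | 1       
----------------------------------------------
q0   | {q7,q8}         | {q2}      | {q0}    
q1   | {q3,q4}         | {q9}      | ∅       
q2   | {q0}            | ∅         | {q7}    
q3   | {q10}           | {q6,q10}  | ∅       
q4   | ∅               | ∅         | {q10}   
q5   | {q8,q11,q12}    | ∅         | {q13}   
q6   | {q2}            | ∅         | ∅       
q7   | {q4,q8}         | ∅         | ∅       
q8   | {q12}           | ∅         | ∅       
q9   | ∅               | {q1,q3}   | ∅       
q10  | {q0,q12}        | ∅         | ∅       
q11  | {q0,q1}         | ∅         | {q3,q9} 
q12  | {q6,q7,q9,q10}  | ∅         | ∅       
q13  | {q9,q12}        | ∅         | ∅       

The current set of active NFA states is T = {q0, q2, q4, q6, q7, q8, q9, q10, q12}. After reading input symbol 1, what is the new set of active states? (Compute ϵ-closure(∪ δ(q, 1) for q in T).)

q0 on 1 → {q0}.
q2 on 1 → {q7}.
q4 on 1 → {q10}.
No 1-transition from q6, q7, q8, q9, q10, q12.
Union after reading 1: {q0, q7, q10}.
Now take the ϵ-closure:
From q0 via ϵ: add q8.
From q7 via ϵ: add q4.
From q10 via ϵ: add q12.
From q12 via ϵ: add q6, q9.
From q6 via ϵ: add q2.
No new states can be added; the closed set is {q0, q2, q4, q6, q7, q8, q9, q10, q12}.

{q0, q2, q4, q6, q7, q8, q9, q10, q12}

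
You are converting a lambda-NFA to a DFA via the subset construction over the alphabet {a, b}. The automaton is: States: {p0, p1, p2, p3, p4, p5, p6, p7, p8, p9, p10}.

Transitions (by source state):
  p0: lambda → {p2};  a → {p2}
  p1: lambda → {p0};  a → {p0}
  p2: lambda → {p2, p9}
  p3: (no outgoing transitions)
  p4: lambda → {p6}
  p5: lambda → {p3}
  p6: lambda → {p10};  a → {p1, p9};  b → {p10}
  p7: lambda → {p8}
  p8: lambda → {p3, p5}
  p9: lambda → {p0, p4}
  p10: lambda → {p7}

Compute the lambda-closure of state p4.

{p3, p4, p5, p6, p7, p8, p10}

Start with {p4}.
From p4 via lambda: add p6.
From p6 via lambda: add p10.
From p10 via lambda: add p7.
From p7 via lambda: add p8.
From p8 via lambda: add p3, p5.
No new states can be added; the closed set is {p3, p4, p5, p6, p7, p8, p10}.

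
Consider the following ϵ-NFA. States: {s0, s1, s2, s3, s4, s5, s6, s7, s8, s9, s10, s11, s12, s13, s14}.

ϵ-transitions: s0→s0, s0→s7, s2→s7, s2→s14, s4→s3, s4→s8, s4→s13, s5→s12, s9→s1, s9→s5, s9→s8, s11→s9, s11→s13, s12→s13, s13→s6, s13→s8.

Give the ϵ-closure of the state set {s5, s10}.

Start with {s5, s10}.
From s5 via ϵ: add s12.
From s12 via ϵ: add s13.
From s13 via ϵ: add s6, s8.
No new states can be added; the closed set is {s5, s6, s8, s10, s12, s13}.

{s5, s6, s8, s10, s12, s13}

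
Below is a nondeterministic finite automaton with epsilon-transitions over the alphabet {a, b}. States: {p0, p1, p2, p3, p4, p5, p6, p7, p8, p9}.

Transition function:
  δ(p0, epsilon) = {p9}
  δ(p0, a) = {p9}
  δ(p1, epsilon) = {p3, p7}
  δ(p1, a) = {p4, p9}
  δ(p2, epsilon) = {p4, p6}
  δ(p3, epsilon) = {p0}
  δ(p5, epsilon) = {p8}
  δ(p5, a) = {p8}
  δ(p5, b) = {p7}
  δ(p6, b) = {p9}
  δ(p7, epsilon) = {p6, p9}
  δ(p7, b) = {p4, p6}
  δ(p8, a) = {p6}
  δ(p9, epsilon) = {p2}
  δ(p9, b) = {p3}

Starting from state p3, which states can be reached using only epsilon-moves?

{p0, p2, p3, p4, p6, p9}

Start with {p3}.
From p3 via epsilon: add p0.
From p0 via epsilon: add p9.
From p9 via epsilon: add p2.
From p2 via epsilon: add p4, p6.
No new states can be added; the closed set is {p0, p2, p3, p4, p6, p9}.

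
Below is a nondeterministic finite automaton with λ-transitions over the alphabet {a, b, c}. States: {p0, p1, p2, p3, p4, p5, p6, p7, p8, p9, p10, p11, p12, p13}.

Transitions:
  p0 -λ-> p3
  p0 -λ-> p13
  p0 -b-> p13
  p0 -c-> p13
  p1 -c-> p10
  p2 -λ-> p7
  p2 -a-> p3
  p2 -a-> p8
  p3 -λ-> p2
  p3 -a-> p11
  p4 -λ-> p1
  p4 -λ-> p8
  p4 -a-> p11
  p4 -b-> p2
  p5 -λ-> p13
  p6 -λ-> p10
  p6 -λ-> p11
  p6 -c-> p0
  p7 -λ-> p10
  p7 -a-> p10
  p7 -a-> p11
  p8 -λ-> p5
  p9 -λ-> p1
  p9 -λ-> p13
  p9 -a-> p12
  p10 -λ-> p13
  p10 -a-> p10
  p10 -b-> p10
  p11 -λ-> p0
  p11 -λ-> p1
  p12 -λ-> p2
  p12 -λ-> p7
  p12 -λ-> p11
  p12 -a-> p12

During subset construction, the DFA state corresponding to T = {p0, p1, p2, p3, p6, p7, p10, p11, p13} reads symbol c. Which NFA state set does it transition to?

p0 on c → {p13}.
p1 on c → {p10}.
p6 on c → {p0}.
No c-transition from p2, p3, p7, p10, p11, p13.
Union after reading c: {p0, p10, p13}.
Now take the λ-closure:
From p0 via λ: add p3.
From p3 via λ: add p2.
From p2 via λ: add p7.
No new states can be added; the closed set is {p0, p2, p3, p7, p10, p13}.

{p0, p2, p3, p7, p10, p13}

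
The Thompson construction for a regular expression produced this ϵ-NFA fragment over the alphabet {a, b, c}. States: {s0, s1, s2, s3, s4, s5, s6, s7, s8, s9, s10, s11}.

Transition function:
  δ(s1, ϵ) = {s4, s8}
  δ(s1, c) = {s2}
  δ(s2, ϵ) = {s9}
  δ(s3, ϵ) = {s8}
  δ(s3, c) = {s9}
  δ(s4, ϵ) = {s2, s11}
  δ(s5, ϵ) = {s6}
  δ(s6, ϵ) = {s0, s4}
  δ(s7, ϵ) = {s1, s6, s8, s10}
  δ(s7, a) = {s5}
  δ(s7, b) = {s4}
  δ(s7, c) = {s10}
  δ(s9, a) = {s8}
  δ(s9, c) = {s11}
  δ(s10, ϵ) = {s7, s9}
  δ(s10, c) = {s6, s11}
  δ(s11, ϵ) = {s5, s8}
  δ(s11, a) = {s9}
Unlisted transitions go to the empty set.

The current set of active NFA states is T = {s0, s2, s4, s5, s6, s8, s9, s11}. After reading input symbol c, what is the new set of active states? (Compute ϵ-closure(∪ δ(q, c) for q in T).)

{s0, s2, s4, s5, s6, s8, s9, s11}

s9 on c → {s11}.
No c-transition from s0, s2, s4, s5, s6, s8, s11.
Union after reading c: {s11}.
Now take the ϵ-closure:
From s11 via ϵ: add s5, s8.
From s5 via ϵ: add s6.
From s6 via ϵ: add s0, s4.
From s4 via ϵ: add s2.
From s2 via ϵ: add s9.
No new states can be added; the closed set is {s0, s2, s4, s5, s6, s8, s9, s11}.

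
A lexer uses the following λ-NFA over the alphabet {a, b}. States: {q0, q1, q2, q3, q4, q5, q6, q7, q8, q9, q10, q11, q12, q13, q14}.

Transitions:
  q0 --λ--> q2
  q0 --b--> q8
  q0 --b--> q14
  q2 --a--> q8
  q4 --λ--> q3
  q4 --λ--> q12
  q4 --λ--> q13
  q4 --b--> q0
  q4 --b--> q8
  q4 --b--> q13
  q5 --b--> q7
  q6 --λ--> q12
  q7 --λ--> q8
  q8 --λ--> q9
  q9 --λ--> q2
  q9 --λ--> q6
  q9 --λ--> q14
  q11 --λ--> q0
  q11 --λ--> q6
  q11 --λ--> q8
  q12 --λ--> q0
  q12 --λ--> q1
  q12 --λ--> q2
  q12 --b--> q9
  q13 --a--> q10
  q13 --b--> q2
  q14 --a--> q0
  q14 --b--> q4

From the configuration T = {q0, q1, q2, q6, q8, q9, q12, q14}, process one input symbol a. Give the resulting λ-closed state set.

{q0, q1, q2, q6, q8, q9, q12, q14}

q2 on a → {q8}.
q14 on a → {q0}.
No a-transition from q0, q1, q6, q8, q9, q12.
Union after reading a: {q0, q8}.
Now take the λ-closure:
From q0 via λ: add q2.
From q8 via λ: add q9.
From q9 via λ: add q6, q14.
From q6 via λ: add q12.
From q12 via λ: add q1.
No new states can be added; the closed set is {q0, q1, q2, q6, q8, q9, q12, q14}.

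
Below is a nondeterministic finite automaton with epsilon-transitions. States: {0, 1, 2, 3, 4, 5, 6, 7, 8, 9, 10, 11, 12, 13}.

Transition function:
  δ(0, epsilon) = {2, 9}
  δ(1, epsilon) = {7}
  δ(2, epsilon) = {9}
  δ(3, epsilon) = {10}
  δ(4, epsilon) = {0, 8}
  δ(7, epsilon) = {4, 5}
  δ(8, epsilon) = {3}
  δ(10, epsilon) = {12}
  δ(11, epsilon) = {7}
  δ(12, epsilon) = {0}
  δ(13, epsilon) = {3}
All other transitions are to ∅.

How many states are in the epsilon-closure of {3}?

6

Start with {3}.
From 3 via epsilon: add 10.
From 10 via epsilon: add 12.
From 12 via epsilon: add 0.
From 0 via epsilon: add 2, 9.
epsilon-closure = {0, 2, 3, 9, 10, 12}, which has 6 states.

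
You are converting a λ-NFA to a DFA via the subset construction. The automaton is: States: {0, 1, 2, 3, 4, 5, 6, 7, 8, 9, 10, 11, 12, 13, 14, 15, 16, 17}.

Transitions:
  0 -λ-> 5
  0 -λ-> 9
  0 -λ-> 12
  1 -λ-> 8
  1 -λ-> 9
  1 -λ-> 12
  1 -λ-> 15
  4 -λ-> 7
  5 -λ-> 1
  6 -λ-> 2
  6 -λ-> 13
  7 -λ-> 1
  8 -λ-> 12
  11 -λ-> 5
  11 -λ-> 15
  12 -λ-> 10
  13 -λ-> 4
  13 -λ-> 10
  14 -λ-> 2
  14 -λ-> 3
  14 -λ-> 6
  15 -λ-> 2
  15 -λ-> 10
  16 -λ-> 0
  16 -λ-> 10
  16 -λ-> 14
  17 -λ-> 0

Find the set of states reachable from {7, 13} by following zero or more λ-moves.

{1, 2, 4, 7, 8, 9, 10, 12, 13, 15}

Start with {7, 13}.
From 7 via λ: add 1.
From 13 via λ: add 4, 10.
From 1 via λ: add 8, 9, 12, 15.
From 15 via λ: add 2.
No new states can be added; the closed set is {1, 2, 4, 7, 8, 9, 10, 12, 13, 15}.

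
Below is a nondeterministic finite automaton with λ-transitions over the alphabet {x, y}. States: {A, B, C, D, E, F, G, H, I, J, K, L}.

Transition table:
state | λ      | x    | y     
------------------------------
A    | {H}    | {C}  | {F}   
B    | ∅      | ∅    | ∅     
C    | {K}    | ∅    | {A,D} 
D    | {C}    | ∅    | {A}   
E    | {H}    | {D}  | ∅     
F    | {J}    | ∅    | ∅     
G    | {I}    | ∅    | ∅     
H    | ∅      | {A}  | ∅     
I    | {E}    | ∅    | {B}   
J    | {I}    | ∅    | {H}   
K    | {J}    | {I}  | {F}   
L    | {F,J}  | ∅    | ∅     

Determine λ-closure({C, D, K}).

Start with {C, D, K}.
From K via λ: add J.
From J via λ: add I.
From I via λ: add E.
From E via λ: add H.
No new states can be added; the closed set is {C, D, E, H, I, J, K}.

{C, D, E, H, I, J, K}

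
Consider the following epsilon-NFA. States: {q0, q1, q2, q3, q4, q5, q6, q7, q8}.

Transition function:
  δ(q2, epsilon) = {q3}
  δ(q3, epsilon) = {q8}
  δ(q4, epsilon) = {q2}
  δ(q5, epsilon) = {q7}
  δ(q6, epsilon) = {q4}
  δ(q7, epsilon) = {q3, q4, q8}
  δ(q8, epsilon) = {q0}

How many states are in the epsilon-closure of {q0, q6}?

Start with {q0, q6}.
From q6 via epsilon: add q4.
From q4 via epsilon: add q2.
From q2 via epsilon: add q3.
From q3 via epsilon: add q8.
epsilon-closure = {q0, q2, q3, q4, q6, q8}, which has 6 states.

6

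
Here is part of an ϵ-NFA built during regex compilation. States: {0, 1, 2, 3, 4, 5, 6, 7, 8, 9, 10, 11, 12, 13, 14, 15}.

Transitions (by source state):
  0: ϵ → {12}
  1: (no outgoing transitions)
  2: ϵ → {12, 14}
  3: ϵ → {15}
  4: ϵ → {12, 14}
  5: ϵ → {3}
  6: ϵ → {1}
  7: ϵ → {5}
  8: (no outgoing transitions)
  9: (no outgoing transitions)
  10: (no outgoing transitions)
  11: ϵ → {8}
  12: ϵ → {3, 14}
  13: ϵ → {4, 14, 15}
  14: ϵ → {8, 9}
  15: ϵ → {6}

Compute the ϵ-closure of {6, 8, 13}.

{1, 3, 4, 6, 8, 9, 12, 13, 14, 15}

Start with {6, 8, 13}.
From 6 via ϵ: add 1.
From 13 via ϵ: add 4, 14, 15.
From 4 via ϵ: add 12.
From 14 via ϵ: add 9.
From 12 via ϵ: add 3.
No new states can be added; the closed set is {1, 3, 4, 6, 8, 9, 12, 13, 14, 15}.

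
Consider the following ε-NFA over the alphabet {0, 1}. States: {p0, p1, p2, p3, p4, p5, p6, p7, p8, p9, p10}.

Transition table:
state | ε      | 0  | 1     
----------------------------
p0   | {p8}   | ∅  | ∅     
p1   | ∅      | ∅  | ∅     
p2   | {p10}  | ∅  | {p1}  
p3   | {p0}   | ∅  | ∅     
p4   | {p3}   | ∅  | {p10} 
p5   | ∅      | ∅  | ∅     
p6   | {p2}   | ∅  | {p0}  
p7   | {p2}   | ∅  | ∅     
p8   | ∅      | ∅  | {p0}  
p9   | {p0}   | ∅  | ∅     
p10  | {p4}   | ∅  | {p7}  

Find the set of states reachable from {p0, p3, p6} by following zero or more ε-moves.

{p0, p2, p3, p4, p6, p8, p10}

Start with {p0, p3, p6}.
From p0 via ε: add p8.
From p6 via ε: add p2.
From p2 via ε: add p10.
From p10 via ε: add p4.
No new states can be added; the closed set is {p0, p2, p3, p4, p6, p8, p10}.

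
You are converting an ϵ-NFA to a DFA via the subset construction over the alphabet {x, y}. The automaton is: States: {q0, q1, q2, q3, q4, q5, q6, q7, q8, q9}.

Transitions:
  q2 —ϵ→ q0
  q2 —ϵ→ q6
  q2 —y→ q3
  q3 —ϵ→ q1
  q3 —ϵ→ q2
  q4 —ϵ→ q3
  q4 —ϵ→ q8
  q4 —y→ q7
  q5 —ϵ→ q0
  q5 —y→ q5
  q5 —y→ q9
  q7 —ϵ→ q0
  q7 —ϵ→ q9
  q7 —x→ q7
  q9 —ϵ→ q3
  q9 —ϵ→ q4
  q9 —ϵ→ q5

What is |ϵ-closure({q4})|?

Start with {q4}.
From q4 via ϵ: add q3, q8.
From q3 via ϵ: add q1, q2.
From q2 via ϵ: add q0, q6.
ϵ-closure = {q0, q1, q2, q3, q4, q6, q8}, which has 7 states.

7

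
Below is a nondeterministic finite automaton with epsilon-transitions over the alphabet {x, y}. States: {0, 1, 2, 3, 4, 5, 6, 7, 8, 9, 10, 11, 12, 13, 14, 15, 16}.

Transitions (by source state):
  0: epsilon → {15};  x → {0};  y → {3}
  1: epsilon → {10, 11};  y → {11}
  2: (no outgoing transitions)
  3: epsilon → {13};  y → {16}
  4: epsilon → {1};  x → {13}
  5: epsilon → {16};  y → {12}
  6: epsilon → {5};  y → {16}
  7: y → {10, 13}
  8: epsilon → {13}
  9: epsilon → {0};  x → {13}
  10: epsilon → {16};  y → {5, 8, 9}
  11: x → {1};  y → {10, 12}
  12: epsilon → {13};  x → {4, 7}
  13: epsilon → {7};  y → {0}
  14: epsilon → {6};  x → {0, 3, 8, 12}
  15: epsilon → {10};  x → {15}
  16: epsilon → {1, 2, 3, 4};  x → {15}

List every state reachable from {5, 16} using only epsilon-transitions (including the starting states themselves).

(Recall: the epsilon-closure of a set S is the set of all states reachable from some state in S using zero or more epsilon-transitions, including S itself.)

{1, 2, 3, 4, 5, 7, 10, 11, 13, 16}

Start with {5, 16}.
From 16 via epsilon: add 1, 2, 3, 4.
From 1 via epsilon: add 10, 11.
From 3 via epsilon: add 13.
From 13 via epsilon: add 7.
No new states can be added; the closed set is {1, 2, 3, 4, 5, 7, 10, 11, 13, 16}.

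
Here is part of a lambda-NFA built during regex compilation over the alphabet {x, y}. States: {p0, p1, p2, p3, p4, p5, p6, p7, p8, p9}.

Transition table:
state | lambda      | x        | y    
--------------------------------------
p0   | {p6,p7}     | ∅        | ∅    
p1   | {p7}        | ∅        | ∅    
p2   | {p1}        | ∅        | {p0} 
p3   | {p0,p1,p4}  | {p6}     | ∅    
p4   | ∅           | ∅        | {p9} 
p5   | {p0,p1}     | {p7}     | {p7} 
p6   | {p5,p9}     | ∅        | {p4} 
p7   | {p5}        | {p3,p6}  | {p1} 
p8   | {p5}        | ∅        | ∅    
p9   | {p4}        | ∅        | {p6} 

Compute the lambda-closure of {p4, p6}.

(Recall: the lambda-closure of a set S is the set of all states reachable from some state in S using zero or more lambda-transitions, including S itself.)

Start with {p4, p6}.
From p6 via lambda: add p5, p9.
From p5 via lambda: add p0, p1.
From p0 via lambda: add p7.
No new states can be added; the closed set is {p0, p1, p4, p5, p6, p7, p9}.

{p0, p1, p4, p5, p6, p7, p9}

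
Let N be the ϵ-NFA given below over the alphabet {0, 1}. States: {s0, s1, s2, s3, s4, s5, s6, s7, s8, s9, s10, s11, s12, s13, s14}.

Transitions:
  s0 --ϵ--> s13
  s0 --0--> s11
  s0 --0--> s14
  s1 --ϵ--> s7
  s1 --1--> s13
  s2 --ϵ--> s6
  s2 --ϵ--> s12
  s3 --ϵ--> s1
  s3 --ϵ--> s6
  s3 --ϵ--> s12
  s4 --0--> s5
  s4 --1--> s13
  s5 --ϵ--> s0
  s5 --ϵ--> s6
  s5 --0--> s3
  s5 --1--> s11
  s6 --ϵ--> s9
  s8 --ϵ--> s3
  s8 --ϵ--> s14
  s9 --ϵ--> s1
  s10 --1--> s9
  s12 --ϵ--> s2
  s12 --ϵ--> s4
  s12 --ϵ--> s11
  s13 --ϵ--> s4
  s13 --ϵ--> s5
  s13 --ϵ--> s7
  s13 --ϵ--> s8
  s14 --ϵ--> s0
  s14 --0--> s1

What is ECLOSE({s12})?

Start with {s12}.
From s12 via ϵ: add s2, s4, s11.
From s2 via ϵ: add s6.
From s6 via ϵ: add s9.
From s9 via ϵ: add s1.
From s1 via ϵ: add s7.
No new states can be added; the closed set is {s1, s2, s4, s6, s7, s9, s11, s12}.

{s1, s2, s4, s6, s7, s9, s11, s12}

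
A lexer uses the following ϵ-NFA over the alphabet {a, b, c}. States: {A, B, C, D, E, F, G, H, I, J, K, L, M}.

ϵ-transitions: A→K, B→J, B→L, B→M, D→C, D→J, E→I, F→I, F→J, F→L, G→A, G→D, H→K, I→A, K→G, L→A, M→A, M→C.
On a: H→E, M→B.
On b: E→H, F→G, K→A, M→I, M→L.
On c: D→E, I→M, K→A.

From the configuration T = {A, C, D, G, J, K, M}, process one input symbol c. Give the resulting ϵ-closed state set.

{A, C, D, E, G, I, J, K}

D on c → {E}.
K on c → {A}.
No c-transition from A, C, G, J, M.
Union after reading c: {A, E}.
Now take the ϵ-closure:
From A via ϵ: add K.
From E via ϵ: add I.
From K via ϵ: add G.
From G via ϵ: add D.
From D via ϵ: add C, J.
No new states can be added; the closed set is {A, C, D, E, G, I, J, K}.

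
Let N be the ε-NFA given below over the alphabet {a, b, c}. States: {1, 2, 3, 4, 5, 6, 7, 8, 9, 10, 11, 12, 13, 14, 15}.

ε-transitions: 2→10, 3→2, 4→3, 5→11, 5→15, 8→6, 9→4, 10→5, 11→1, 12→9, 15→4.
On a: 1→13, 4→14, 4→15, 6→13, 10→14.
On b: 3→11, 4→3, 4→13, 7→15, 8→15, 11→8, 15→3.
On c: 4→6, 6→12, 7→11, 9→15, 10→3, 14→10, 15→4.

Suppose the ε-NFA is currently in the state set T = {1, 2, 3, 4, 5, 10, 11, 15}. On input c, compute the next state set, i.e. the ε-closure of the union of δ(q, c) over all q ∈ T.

{1, 2, 3, 4, 5, 6, 10, 11, 15}

4 on c → {6}.
10 on c → {3}.
15 on c → {4}.
No c-transition from 1, 2, 3, 5, 11.
Union after reading c: {3, 4, 6}.
Now take the ε-closure:
From 3 via ε: add 2.
From 2 via ε: add 10.
From 10 via ε: add 5.
From 5 via ε: add 11, 15.
From 11 via ε: add 1.
No new states can be added; the closed set is {1, 2, 3, 4, 5, 6, 10, 11, 15}.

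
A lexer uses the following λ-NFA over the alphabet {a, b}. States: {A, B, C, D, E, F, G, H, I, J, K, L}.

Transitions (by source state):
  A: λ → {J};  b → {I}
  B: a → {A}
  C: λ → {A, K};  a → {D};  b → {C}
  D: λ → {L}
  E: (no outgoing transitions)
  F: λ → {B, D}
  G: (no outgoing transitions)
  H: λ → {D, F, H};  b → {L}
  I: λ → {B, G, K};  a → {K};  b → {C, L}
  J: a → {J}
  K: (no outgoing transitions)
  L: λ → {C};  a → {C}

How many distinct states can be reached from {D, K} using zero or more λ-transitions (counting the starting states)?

Start with {D, K}.
From D via λ: add L.
From L via λ: add C.
From C via λ: add A.
From A via λ: add J.
λ-closure = {A, C, D, J, K, L}, which has 6 states.

6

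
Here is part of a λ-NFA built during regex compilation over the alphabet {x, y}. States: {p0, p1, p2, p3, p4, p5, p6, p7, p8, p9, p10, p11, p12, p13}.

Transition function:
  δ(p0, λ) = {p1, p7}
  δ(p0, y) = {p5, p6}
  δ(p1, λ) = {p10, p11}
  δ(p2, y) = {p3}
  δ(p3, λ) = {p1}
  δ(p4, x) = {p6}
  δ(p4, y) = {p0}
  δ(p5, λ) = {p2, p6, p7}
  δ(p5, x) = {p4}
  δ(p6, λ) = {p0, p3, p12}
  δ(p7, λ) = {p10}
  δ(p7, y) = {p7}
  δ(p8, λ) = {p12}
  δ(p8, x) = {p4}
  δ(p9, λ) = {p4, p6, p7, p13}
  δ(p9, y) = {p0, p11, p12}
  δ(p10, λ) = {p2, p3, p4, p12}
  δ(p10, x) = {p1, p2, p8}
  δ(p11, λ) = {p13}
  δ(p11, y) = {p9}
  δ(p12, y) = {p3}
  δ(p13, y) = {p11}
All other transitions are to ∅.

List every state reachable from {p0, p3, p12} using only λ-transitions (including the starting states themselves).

{p0, p1, p2, p3, p4, p7, p10, p11, p12, p13}

Start with {p0, p3, p12}.
From p0 via λ: add p1, p7.
From p1 via λ: add p10, p11.
From p10 via λ: add p2, p4.
From p11 via λ: add p13.
No new states can be added; the closed set is {p0, p1, p2, p3, p4, p7, p10, p11, p12, p13}.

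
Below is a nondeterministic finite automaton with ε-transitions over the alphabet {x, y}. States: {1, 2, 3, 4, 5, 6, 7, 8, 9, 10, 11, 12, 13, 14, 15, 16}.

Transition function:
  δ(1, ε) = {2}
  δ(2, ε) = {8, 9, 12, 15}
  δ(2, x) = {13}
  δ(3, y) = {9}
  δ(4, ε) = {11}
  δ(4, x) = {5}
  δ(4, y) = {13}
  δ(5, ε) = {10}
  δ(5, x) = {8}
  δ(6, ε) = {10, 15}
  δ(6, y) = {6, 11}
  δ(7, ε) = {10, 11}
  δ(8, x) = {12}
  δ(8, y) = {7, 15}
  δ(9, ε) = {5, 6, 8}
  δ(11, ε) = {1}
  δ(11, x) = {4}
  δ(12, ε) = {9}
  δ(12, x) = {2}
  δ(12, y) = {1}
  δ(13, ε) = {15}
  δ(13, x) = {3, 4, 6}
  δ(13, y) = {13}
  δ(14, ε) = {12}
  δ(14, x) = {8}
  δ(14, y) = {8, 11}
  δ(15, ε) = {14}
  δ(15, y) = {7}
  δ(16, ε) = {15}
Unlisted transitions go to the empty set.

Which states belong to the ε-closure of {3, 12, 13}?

{3, 5, 6, 8, 9, 10, 12, 13, 14, 15}

Start with {3, 12, 13}.
From 12 via ε: add 9.
From 13 via ε: add 15.
From 9 via ε: add 5, 6, 8.
From 15 via ε: add 14.
From 5 via ε: add 10.
No new states can be added; the closed set is {3, 5, 6, 8, 9, 10, 12, 13, 14, 15}.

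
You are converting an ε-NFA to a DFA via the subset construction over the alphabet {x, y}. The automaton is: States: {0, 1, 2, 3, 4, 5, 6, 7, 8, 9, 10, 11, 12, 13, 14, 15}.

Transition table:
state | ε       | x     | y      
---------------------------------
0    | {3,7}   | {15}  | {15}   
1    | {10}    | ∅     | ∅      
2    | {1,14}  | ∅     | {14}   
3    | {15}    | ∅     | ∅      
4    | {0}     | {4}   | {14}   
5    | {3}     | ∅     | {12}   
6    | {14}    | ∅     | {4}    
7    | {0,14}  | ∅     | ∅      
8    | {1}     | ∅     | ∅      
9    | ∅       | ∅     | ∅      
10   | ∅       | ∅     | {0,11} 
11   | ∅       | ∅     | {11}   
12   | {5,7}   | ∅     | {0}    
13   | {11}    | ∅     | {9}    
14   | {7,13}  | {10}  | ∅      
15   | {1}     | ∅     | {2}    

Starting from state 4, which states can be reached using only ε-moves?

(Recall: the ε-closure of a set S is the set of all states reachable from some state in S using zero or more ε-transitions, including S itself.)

{0, 1, 3, 4, 7, 10, 11, 13, 14, 15}

Start with {4}.
From 4 via ε: add 0.
From 0 via ε: add 3, 7.
From 3 via ε: add 15.
From 7 via ε: add 14.
From 14 via ε: add 13.
From 15 via ε: add 1.
From 1 via ε: add 10.
From 13 via ε: add 11.
No new states can be added; the closed set is {0, 1, 3, 4, 7, 10, 11, 13, 14, 15}.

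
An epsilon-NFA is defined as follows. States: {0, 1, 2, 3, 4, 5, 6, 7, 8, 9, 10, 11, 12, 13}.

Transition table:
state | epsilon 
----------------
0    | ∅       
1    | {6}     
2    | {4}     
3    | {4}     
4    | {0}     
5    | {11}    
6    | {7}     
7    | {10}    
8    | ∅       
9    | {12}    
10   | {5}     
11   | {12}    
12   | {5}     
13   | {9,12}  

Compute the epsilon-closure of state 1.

Start with {1}.
From 1 via epsilon: add 6.
From 6 via epsilon: add 7.
From 7 via epsilon: add 10.
From 10 via epsilon: add 5.
From 5 via epsilon: add 11.
From 11 via epsilon: add 12.
No new states can be added; the closed set is {1, 5, 6, 7, 10, 11, 12}.

{1, 5, 6, 7, 10, 11, 12}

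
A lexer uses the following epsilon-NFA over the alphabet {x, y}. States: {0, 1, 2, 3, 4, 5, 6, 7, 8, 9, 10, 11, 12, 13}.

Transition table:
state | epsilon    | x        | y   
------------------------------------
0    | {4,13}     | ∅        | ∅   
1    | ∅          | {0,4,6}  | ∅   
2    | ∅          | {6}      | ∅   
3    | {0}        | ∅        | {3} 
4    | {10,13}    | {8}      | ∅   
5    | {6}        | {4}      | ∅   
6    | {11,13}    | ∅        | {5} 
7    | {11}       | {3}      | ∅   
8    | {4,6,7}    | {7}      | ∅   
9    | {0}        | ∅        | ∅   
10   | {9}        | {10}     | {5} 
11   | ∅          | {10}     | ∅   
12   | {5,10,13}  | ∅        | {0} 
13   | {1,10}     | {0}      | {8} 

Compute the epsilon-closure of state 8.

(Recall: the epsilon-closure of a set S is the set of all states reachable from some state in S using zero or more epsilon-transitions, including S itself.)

{0, 1, 4, 6, 7, 8, 9, 10, 11, 13}

Start with {8}.
From 8 via epsilon: add 4, 6, 7.
From 4 via epsilon: add 10, 13.
From 6 via epsilon: add 11.
From 10 via epsilon: add 9.
From 13 via epsilon: add 1.
From 9 via epsilon: add 0.
No new states can be added; the closed set is {0, 1, 4, 6, 7, 8, 9, 10, 11, 13}.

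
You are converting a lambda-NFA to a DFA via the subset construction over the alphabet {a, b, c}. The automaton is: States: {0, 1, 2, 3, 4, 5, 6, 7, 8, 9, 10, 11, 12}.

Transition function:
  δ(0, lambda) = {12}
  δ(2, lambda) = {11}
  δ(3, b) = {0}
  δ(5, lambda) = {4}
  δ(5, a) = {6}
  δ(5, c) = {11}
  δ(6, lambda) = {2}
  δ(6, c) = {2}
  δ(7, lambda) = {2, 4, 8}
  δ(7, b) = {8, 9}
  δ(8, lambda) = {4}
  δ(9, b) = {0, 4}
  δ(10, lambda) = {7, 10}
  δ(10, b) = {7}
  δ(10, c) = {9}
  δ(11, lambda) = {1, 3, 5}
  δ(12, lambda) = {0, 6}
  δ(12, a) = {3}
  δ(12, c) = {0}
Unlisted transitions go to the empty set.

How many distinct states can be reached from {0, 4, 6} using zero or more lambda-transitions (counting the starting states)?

Start with {0, 4, 6}.
From 0 via lambda: add 12.
From 6 via lambda: add 2.
From 2 via lambda: add 11.
From 11 via lambda: add 1, 3, 5.
lambda-closure = {0, 1, 2, 3, 4, 5, 6, 11, 12}, which has 9 states.

9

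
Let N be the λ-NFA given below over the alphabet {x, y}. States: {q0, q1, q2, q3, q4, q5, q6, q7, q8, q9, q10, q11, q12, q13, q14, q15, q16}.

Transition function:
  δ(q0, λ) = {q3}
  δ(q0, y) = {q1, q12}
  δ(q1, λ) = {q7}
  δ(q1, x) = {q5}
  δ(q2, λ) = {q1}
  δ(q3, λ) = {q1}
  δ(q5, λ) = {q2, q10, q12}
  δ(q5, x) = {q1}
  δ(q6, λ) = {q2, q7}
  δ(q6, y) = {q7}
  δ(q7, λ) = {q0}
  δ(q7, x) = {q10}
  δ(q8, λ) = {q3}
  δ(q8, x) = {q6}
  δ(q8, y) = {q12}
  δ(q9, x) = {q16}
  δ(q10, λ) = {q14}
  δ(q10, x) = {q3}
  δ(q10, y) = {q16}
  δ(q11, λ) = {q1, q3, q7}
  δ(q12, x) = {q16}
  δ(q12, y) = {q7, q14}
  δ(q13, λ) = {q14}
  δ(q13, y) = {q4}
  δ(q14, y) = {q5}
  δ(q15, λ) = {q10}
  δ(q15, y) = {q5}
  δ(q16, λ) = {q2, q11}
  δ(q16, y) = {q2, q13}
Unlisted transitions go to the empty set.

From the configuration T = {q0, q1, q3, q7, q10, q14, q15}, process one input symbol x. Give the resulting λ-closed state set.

{q0, q1, q2, q3, q5, q7, q10, q12, q14}

q1 on x → {q5}.
q7 on x → {q10}.
q10 on x → {q3}.
No x-transition from q0, q3, q14, q15.
Union after reading x: {q3, q5, q10}.
Now take the λ-closure:
From q3 via λ: add q1.
From q5 via λ: add q2, q12.
From q10 via λ: add q14.
From q1 via λ: add q7.
From q7 via λ: add q0.
No new states can be added; the closed set is {q0, q1, q2, q3, q5, q7, q10, q12, q14}.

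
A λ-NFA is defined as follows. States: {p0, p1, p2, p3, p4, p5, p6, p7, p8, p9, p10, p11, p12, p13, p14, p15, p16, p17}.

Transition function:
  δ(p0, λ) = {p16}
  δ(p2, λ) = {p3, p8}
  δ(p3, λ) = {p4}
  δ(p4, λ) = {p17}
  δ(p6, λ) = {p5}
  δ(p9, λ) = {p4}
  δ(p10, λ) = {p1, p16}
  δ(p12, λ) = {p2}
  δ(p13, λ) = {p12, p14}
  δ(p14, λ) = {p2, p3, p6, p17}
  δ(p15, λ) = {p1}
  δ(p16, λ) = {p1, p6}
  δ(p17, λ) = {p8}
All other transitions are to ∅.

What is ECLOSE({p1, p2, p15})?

Start with {p1, p2, p15}.
From p2 via λ: add p3, p8.
From p3 via λ: add p4.
From p4 via λ: add p17.
No new states can be added; the closed set is {p1, p2, p3, p4, p8, p15, p17}.

{p1, p2, p3, p4, p8, p15, p17}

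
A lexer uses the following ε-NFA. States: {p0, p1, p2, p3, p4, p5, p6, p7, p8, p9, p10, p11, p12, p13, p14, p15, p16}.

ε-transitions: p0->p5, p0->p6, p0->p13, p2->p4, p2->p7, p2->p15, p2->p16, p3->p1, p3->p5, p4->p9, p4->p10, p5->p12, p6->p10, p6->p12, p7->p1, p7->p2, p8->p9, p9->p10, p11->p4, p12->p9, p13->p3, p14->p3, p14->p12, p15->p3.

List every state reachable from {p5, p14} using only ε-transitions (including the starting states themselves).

{p1, p3, p5, p9, p10, p12, p14}

Start with {p5, p14}.
From p5 via ε: add p12.
From p14 via ε: add p3.
From p3 via ε: add p1.
From p12 via ε: add p9.
From p9 via ε: add p10.
No new states can be added; the closed set is {p1, p3, p5, p9, p10, p12, p14}.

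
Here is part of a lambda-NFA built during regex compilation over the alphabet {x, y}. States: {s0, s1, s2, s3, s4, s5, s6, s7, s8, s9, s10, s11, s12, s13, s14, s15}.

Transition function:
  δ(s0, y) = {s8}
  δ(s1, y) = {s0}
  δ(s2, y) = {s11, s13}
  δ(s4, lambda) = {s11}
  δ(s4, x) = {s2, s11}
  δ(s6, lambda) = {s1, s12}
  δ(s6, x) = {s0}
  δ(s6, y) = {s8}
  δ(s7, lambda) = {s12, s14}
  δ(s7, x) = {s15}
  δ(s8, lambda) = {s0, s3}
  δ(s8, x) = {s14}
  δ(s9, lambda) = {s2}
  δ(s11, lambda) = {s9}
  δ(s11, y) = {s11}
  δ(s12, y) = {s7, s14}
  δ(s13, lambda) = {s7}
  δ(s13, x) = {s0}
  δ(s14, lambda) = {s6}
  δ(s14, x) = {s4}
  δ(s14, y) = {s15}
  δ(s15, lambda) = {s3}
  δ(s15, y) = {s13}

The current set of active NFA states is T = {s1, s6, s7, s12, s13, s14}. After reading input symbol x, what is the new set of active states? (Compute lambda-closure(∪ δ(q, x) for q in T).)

{s0, s2, s3, s4, s9, s11, s15}

s6 on x → {s0}.
s7 on x → {s15}.
s13 on x → {s0}.
s14 on x → {s4}.
No x-transition from s1, s12.
Union after reading x: {s0, s4, s15}.
Now take the lambda-closure:
From s4 via lambda: add s11.
From s15 via lambda: add s3.
From s11 via lambda: add s9.
From s9 via lambda: add s2.
No new states can be added; the closed set is {s0, s2, s3, s4, s9, s11, s15}.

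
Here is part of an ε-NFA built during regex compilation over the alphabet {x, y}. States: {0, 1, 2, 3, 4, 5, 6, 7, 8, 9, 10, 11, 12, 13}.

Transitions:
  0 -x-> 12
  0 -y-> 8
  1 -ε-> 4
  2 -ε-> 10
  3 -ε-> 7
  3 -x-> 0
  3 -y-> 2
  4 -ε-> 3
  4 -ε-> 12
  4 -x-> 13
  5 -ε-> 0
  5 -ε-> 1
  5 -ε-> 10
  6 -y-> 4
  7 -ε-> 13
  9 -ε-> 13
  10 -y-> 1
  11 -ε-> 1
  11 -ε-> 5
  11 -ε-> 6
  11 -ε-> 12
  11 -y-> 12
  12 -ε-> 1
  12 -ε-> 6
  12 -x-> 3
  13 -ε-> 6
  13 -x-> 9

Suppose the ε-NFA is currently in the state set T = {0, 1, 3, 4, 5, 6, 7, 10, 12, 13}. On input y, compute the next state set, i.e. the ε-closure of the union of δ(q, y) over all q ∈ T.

{1, 2, 3, 4, 6, 7, 8, 10, 12, 13}

0 on y → {8}.
3 on y → {2}.
6 on y → {4}.
10 on y → {1}.
No y-transition from 1, 4, 5, 7, 12, 13.
Union after reading y: {1, 2, 4, 8}.
Now take the ε-closure:
From 2 via ε: add 10.
From 4 via ε: add 3, 12.
From 3 via ε: add 7.
From 12 via ε: add 6.
From 7 via ε: add 13.
No new states can be added; the closed set is {1, 2, 3, 4, 6, 7, 8, 10, 12, 13}.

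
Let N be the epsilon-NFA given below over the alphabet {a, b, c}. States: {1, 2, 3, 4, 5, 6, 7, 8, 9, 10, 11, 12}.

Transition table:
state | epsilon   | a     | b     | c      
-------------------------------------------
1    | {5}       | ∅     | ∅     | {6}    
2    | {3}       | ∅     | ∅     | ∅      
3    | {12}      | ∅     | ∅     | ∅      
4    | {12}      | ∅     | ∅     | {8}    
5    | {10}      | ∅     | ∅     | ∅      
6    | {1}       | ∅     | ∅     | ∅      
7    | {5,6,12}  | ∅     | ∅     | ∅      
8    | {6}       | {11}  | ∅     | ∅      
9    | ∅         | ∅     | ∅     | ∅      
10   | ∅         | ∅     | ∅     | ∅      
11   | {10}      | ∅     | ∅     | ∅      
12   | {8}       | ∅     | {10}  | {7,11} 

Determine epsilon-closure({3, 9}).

Start with {3, 9}.
From 3 via epsilon: add 12.
From 12 via epsilon: add 8.
From 8 via epsilon: add 6.
From 6 via epsilon: add 1.
From 1 via epsilon: add 5.
From 5 via epsilon: add 10.
No new states can be added; the closed set is {1, 3, 5, 6, 8, 9, 10, 12}.

{1, 3, 5, 6, 8, 9, 10, 12}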